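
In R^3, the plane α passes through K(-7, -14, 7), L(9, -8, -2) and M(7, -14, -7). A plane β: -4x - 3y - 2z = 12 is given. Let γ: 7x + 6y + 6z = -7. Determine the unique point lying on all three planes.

KL = (16, 6, -9), KM = (14, 0, -14); a normal to α is KL × KM = (-84, 98, -84).
Using K: α has equation -84x + 98y - 84z = -1372.
Solving the 3×3 linear system -84x + 98y - 84z = -1372, -4x - 3y - 2z = 12, 7x + 6y + 6z = -7 (e.g. by elimination or Cramer's rule, determinant = 1736) gives (-1, -8, 8).

(-1, -8, 8)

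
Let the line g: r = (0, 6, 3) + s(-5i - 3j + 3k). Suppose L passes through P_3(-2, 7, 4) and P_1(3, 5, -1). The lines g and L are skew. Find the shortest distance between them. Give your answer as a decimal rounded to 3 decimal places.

A direction vector for L is P_1 − P_3 = (5, -2, -5).
Common perpendicular direction n = (-5, -3, 3) × (5, -2, -5) = (21, -10, 25).
With w = (-2, 7, 4) − (0, 6, 3) = (-2, 1, 1), w · n = -27.
Distance = |w · n| / |n| = |-27| / √1166 ≈ 0.791.

0.791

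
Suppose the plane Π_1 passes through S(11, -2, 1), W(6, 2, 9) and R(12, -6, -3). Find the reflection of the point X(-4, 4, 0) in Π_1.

SW = (-5, 4, 8), SR = (1, -4, -4); a normal to Π_1 is SW × SR = (16, -12, 16).
Using S: Π_1 has equation 16x - 12y + 16z = 216.
λ = (n·X − d)/|n|² = (-112 − 216)/656 = -1/2.
Reflection = X − 2λn = (-4, 4, 0) − (-1)·(16, -12, 16) = (12, -8, 16).

(12, -8, 16)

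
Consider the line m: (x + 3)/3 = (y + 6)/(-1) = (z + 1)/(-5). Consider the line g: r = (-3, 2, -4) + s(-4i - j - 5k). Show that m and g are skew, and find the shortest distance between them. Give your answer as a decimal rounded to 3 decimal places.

m has direction (3, -1, -5) through (-3, -6, -1).
Common perpendicular direction n = (3, -1, -5) × (-4, -1, -5) = (0, 35, -7).
With w = (-3, 2, -4) − (-3, -6, -1) = (0, 8, -3), w · n = 301.
Since n ≠ 0 the lines are not parallel, and w · n = 301 ≠ 0 so they do not intersect; hence they are skew.
Distance = |w · n| / |n| = |301| / √1274 ≈ 8.433.

8.433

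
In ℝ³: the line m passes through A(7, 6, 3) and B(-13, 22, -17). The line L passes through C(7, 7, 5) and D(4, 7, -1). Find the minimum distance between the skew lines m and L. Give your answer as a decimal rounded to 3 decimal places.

A direction vector for m is B − A = (-20, 16, -20).
A direction vector for L is D − C = (-3, 0, -6).
Common perpendicular direction n = (-20, 16, -20) × (-3, 0, -6) = (-96, -60, 48).
With w = (7, 7, 5) − (7, 6, 3) = (0, 1, 2), w · n = 36.
Distance = |w · n| / |n| = |36| / √15120 ≈ 0.293.

0.293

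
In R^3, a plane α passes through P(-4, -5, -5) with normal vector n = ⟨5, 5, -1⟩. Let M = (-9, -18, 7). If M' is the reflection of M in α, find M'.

(11, 2, 3)

α: n·r = n·P gives 5x + 5y - z = -40.
λ = (n·M − d)/|n|² = (-142 − (-40))/51 = -2.
Reflection = M − 2λn = (-9, -18, 7) − (-4)·(5, 5, -1) = (11, 2, 3).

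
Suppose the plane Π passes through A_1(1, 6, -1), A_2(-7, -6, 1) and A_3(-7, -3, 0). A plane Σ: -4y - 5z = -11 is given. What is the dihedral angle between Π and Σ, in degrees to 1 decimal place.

24.1

A_1A_2 = (-8, -12, 2), A_1A_3 = (-8, -9, 1); a normal to Π is A_1A_2 × A_1A_3 = (6, -8, -24).
Using A_1: Π has equation 6x - 8y - 24z = -18.
cos θ = |n₁·n₂| / (|n₁||n₂|) = |152| / (√676 · √41).
θ = arccos(0.91302) ≈ 24.1°.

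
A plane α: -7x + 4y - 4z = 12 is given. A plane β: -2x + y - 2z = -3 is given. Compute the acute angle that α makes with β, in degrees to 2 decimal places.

cos θ = |n₁·n₂| / (|n₁||n₂|) = |26| / (√81 · √9).
θ = arccos(0.96296) ≈ 15.64°.

15.64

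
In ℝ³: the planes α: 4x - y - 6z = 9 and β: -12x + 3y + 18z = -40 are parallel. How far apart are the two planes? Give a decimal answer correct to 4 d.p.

0.5952

Rescale β by 1/(-3): 4x - y - 6z = 40/3. Then distance = |9 − (40/3)| / √53 ≈ 0.5952.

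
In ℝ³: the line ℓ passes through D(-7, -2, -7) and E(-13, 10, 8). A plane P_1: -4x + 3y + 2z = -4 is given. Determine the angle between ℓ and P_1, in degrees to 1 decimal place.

56.1

A direction vector for ℓ is E − D = (-6, 12, 15).
sin θ = |n·v| / (|n||v|) = |90| / (√29 · √405) = 0.83045.
θ ≈ 56.1°.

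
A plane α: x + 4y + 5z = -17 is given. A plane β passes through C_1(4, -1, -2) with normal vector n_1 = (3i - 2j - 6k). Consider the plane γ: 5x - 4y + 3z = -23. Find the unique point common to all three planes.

β: n_1·r = n_1·C_1 gives 3x - 2y - 6z = 26.
Solving the 3×3 linear system x + 4y + 5z = -17, 3x - 2y - 6z = 26, 5x - 4y + 3z = -23 (e.g. by elimination or Cramer's rule, determinant = -196) gives (0, 2, -5).

(0, 2, -5)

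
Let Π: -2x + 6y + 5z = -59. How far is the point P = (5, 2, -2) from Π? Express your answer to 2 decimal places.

6.33

n·P − d = (-2)·(5) + (6)·(2) + (5)·(-2) − (-59) = 51; |n| = √65.
Distance = |51| / √65 = 51/√65 ≈ 6.33.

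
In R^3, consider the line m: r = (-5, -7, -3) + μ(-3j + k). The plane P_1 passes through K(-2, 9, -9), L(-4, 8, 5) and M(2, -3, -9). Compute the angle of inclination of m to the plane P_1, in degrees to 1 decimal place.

KL = (-2, -1, 14), KM = (4, -12, 0); a normal to P_1 is KL × KM = (168, 56, 28).
Using K: P_1 has equation 168x + 56y + 28z = -84.
sin θ = |n·v| / (|n||v|) = |-140| / (√32144 · √10) = 0.24693.
θ ≈ 14.3°.

14.3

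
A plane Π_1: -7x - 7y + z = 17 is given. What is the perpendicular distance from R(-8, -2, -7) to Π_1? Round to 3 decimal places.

n·R − d = (-7)·(-8) + (-7)·(-2) + (1)·(-7) − 17 = 46; |n| = √99.
Distance = |46| / √99 = 46/√99 ≈ 4.623.

4.623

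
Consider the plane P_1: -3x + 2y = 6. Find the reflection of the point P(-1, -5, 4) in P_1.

λ = (n·P − d)/|n|² = (-7 − 6)/13 = -1.
Reflection = P − 2λn = (-1, -5, 4) − (-2)·(-3, 2, 0) = (-7, -1, 4).

(-7, -1, 4)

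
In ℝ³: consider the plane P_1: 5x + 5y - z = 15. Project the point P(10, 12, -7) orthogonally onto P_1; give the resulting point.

(0, 2, -5)

Foot = P − λn with λ = (n·P − d)/|n|² = (117 − 15)/51 = 2.
Foot = (10, 12, -7) − 2·(5, 5, -1) = (0, 2, -5).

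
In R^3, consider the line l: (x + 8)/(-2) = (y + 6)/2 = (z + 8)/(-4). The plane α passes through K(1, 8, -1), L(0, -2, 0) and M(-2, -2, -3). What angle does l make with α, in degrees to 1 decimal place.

l has direction (-2, 2, -4) through (-8, -6, -8).
KL = (-1, -10, 1), KM = (-3, -10, -2); a normal to α is KL × KM = (30, -5, -20).
Using K: α has equation 30x - 5y - 20z = 10.
sin θ = |n·v| / (|n||v|) = |10| / (√1325 · √24) = 0.05608.
θ ≈ 3.2°.

3.2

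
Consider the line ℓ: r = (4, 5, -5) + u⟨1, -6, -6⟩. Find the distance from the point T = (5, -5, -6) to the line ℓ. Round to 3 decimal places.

6.364

Taking (4, 5, -5) on ℓ with direction v = (1, -6, -6): w = T − (4, 5, -5) = (1, -10, -1), and w × v = (54, 5, 4).
Distance = |w × v| / |v| = √2957 / √73 ≈ 6.364.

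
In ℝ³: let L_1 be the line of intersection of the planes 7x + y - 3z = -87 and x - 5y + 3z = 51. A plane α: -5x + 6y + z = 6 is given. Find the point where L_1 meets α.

(-8, -7, 8)

Direction of L_1: (7, 1, -3) × (1, -5, 3) = (-12, -24, -36).
A point on L_1: solving the two plane equations with x = -9 gives (-9, -9, 5).
Substitute r = (-9, -9, 5) + t(-12, -24, -36) into the plane: -4 + (-120)t = 6, so t = -1/12.
Intersection: (-9, -9, 5) + (-1/12)·(-12, -24, -36) = (-8, -7, 8).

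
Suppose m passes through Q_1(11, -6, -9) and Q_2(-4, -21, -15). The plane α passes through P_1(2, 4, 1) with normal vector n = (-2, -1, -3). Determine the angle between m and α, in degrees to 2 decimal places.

49.80

A direction vector for m is Q_2 − Q_1 = (-15, -15, -6).
α: n·r = n·P_1 gives -2x - y - 3z = -11.
sin θ = |n·v| / (|n||v|) = |63| / (√14 · √486) = 0.76376.
θ ≈ 49.80°.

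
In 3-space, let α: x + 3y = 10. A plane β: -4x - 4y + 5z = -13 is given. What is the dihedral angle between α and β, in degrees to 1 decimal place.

cos θ = |n₁·n₂| / (|n₁||n₂|) = |-16| / (√10 · √57).
θ = arccos(0.67017) ≈ 47.9°.

47.9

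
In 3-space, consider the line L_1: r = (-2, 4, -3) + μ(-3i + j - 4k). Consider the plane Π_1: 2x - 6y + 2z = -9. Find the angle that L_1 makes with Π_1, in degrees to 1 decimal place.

sin θ = |n·v| / (|n||v|) = |-20| / (√44 · √26) = 0.59131.
θ ≈ 36.3°.

36.3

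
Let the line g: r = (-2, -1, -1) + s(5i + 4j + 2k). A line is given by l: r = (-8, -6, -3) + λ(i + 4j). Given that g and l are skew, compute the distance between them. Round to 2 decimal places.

0.33

Common perpendicular direction n = (5, 4, 2) × (1, 4, 0) = (-8, 2, 16).
With w = (-8, -6, -3) − (-2, -1, -1) = (-6, -5, -2), w · n = 6.
Distance = |w · n| / |n| = |6| / √324 ≈ 0.33.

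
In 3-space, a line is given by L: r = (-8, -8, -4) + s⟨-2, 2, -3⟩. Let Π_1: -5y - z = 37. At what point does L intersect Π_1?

Substitute r = (-8, -8, -4) + t(-2, 2, -3) into the plane: 44 + (-7)t = 37, so t = 1.
Intersection: (-8, -8, -4) + 1·(-2, 2, -3) = (-10, -6, -7).

(-10, -6, -7)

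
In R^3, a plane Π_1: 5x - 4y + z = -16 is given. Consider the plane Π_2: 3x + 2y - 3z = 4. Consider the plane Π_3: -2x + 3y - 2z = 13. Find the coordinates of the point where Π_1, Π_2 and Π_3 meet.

Solving the 3×3 linear system 5x - 4y + z = -16, 3x + 2y - 3z = 4, -2x + 3y - 2z = 13 (e.g. by elimination or Cramer's rule, determinant = -10) gives (-3, -1, -5).

(-3, -1, -5)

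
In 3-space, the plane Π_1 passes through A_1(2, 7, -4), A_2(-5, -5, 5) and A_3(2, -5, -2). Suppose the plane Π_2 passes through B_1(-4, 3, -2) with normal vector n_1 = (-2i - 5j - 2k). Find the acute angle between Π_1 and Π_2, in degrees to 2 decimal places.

A_1A_2 = (-7, -12, 9), A_1A_3 = (0, -12, 2); a normal to Π_1 is A_1A_2 × A_1A_3 = (84, 14, 84).
Using A_1: Π_1 has equation 84x + 14y + 84z = -70.
Π_2: n_1·r = n_1·B_1 gives -2x - 5y - 2z = -3.
cos θ = |n₁·n₂| / (|n₁||n₂|) = |-406| / (√14308 · √33).
θ = arccos(0.59085) ≈ 53.78°.

53.78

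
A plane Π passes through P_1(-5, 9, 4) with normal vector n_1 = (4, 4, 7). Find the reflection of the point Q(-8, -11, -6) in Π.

Π: n_1·r = n_1·P_1 gives 4x + 4y + 7z = 44.
λ = (n·Q − d)/|n|² = (-118 − 44)/81 = -2.
Reflection = Q − 2λn = (-8, -11, -6) − (-4)·(4, 4, 7) = (8, 5, 22).

(8, 5, 22)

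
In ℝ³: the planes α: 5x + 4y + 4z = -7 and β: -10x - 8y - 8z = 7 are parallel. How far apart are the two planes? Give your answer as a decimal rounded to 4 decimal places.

0.4636

Rescale β by 1/(-2): 5x + 4y + 4z = -7/2. Then distance = |-7 − (-7/2)| / √57 ≈ 0.4636.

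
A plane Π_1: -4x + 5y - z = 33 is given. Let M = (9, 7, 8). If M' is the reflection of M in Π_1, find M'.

λ = (n·M − d)/|n|² = (-9 − 33)/42 = -1.
Reflection = M − 2λn = (9, 7, 8) − (-2)·(-4, 5, -1) = (1, 17, 6).

(1, 17, 6)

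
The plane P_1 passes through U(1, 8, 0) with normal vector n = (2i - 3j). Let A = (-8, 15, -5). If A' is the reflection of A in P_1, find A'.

P_1: n·r = n·U gives 2x - 3y = -22.
λ = (n·A − d)/|n|² = (-61 − (-22))/13 = -3.
Reflection = A − 2λn = (-8, 15, -5) − (-6)·(2, -3, 0) = (4, -3, -5).

(4, -3, -5)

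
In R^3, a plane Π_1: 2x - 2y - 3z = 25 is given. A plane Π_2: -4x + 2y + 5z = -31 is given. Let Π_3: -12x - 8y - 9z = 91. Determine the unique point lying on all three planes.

(0, -8, -3)

Solving the 3×3 linear system 2x - 2y - 3z = 25, -4x + 2y + 5z = -31, -12x - 8y - 9z = 91 (e.g. by elimination or Cramer's rule, determinant = 68) gives (0, -8, -3).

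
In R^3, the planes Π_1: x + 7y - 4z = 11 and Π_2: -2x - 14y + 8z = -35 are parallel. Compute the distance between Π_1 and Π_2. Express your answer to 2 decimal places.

0.80

Rescale Π_2 by 1/(-2): x + 7y - 4z = 35/2. Then distance = |11 − (35/2)| / √66 ≈ 0.80.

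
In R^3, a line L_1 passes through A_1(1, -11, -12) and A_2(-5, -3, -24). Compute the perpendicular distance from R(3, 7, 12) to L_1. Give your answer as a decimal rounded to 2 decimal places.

A direction vector for L_1 is A_2 − A_1 = (-6, 8, -12).
Taking (1, -11, -12) on L_1 with direction v = (-6, 8, -12): w = R − (1, -11, -12) = (2, 18, 24), and w × v = (-408, -120, 124).
Distance = |w × v| / |v| = √196240 / √244 ≈ 28.36.

28.36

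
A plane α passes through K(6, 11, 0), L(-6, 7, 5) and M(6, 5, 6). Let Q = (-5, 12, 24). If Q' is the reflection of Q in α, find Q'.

KL = (-12, -4, 5), KM = (0, -6, 6); a normal to α is KL × KM = (6, 72, 72).
Using K: α has equation 6x + 72y + 72z = 828.
λ = (n·Q − d)/|n|² = (2562 − 828)/10404 = 1/6.
Reflection = Q − 2λn = (-5, 12, 24) − (1/3)·(6, 72, 72) = (-7, -12, 0).

(-7, -12, 0)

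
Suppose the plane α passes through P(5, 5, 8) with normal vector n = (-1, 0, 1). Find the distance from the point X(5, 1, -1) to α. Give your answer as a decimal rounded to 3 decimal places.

6.364

α: n·r = n·P gives -x + z = 3.
n·X − d = (-1)·(5) + (0)·(1) + (1)·(-1) − 3 = -9; |n| = √2.
Distance = |-9| / √2 = 9/√2 ≈ 6.364.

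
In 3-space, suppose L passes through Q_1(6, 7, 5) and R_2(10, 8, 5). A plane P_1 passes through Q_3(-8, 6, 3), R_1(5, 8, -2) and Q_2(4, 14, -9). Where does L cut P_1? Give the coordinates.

A direction vector for L is R_2 − Q_1 = (4, 1, 0).
Q_3R_1 = (13, 2, -5), Q_3Q_2 = (12, 8, -12); a normal to P_1 is Q_3R_1 × Q_3Q_2 = (16, 96, 80).
Using Q_3: P_1 has equation 16x + 96y + 80z = 688.
Substitute r = (6, 7, 5) + t(4, 1, 0) into the plane: 1168 + 160t = 688, so t = -3.
Intersection: (6, 7, 5) + (-3)·(4, 1, 0) = (-6, 4, 5).

(-6, 4, 5)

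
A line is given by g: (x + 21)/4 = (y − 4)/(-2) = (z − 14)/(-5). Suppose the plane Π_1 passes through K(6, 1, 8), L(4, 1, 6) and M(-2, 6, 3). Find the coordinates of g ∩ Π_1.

(-5, -4, -6)

g has direction (4, -2, -5) through (-21, 4, 14).
KL = (-2, 0, -2), KM = (-8, 5, -5); a normal to Π_1 is KL × KM = (10, 6, -10).
Using K: Π_1 has equation 10x + 6y - 10z = -14.
Substitute r = (-21, 4, 14) + t(4, -2, -5) into the plane: -326 + 78t = -14, so t = 4.
Intersection: (-21, 4, 14) + 4·(4, -2, -5) = (-5, -4, -6).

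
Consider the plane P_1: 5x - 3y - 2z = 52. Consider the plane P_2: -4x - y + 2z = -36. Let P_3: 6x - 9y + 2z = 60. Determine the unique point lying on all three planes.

Solving the 3×3 linear system 5x - 3y - 2z = 52, -4x - y + 2z = -36, 6x - 9y + 2z = 60 (e.g. by elimination or Cramer's rule, determinant = -64) gives (8, -2, -3).

(8, -2, -3)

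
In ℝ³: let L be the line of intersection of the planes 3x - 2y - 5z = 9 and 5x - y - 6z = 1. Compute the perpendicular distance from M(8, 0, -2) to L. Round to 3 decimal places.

10.985

Direction of L: (3, -2, -5) × (5, -1, -6) = (7, -7, 7).
A point on L: solving the two plane equations with x = -3 gives (-3, -4, -2).
Taking (-3, -4, -2) on L with direction v = (7, -7, 7): w = M − (-3, -4, -2) = (11, 4, 0), and w × v = (28, -77, -105).
Distance = |w × v| / |v| = √17738 / √147 ≈ 10.985.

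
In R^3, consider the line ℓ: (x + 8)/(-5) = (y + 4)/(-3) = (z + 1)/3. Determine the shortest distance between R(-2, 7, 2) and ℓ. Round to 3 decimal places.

9.909

ℓ has direction (-5, -3, 3) through (-8, -4, -1).
Taking (-8, -4, -1) on ℓ with direction v = (-5, -3, 3): w = R − (-8, -4, -1) = (6, 11, 3), and w × v = (42, -33, 37).
Distance = |w × v| / |v| = √4222 / √43 ≈ 9.909.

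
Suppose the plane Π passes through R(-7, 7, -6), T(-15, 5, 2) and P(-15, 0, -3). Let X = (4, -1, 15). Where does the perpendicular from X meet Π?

RT = (-8, -2, 8), RP = (-8, -7, 3); a normal to Π is RT × RP = (50, -40, 40).
Using R: Π has equation 50x - 40y + 40z = -870.
Foot = X − λn with λ = (n·X − d)/|n|² = (840 − (-870))/5700 = 3/10.
Foot = (4, -1, 15) − (3/10)·(50, -40, 40) = (-11, 11, 3).

(-11, 11, 3)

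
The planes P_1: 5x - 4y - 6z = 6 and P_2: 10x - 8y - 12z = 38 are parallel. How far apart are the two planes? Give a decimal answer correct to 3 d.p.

Rescale P_2 by 1/2: 5x - 4y - 6z = 19. Then distance = |6 − 19| / √77 ≈ 1.481.

1.481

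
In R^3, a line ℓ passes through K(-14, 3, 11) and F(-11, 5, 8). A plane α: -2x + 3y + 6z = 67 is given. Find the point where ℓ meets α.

A direction vector for ℓ is F − K = (3, 2, -3).
Substitute r = (-14, 3, 11) + t(3, 2, -3) into the plane: 103 + (-18)t = 67, so t = 2.
Intersection: (-14, 3, 11) + 2·(3, 2, -3) = (-8, 7, 5).

(-8, 7, 5)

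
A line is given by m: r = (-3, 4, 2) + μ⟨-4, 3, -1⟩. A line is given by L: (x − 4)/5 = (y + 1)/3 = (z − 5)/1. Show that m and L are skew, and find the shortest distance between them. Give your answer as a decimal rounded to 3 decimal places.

1.228

L has direction (5, 3, 1) through (4, -1, 5).
Common perpendicular direction n = (-4, 3, -1) × (5, 3, 1) = (6, -1, -27).
With w = (4, -1, 5) − (-3, 4, 2) = (7, -5, 3), w · n = -34.
Since n ≠ 0 the lines are not parallel, and w · n = -34 ≠ 0 so they do not intersect; hence they are skew.
Distance = |w · n| / |n| = |-34| / √766 ≈ 1.228.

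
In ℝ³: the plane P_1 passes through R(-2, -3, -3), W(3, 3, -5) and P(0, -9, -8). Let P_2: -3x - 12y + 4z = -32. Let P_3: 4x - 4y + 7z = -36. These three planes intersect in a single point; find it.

RW = (5, 6, -2), RP = (2, -6, -5); a normal to P_1 is RW × RP = (-42, 21, -42).
Using R: P_1 has equation -42x + 21y - 42z = 147.
Solving the 3×3 linear system -42x + 21y - 42z = 147, -3x - 12y + 4z = -32, 4x - 4y + 7z = -36 (e.g. by elimination or Cramer's rule, determinant = 1113) gives (4, -1, -8).

(4, -1, -8)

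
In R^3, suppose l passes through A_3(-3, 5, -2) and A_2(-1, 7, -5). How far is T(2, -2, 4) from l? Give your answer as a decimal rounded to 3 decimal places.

A direction vector for l is A_2 − A_3 = (2, 2, -3).
Taking (-3, 5, -2) on l with direction v = (2, 2, -3): w = T − (-3, 5, -2) = (5, -7, 6), and w × v = (9, 27, 24).
Distance = |w × v| / |v| = √1386 / √17 ≈ 9.029.

9.029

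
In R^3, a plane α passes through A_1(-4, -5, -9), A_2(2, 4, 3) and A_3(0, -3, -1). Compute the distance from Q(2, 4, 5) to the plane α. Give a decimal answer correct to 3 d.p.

A_1A_2 = (6, 9, 12), A_1A_3 = (4, 2, 8); a normal to α is A_1A_2 × A_1A_3 = (48, 0, -24).
Using A_1: α has equation 48x - 24z = 24.
n·Q − d = (48)·(2) + (0)·(4) + (-24)·(5) − 24 = -48; |n| = √2880.
Distance = |-48| / √2880 = 48/√2880 ≈ 0.894.

0.894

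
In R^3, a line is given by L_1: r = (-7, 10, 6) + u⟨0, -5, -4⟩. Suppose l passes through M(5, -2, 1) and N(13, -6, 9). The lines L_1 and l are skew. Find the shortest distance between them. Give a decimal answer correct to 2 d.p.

6.43

A direction vector for l is N − M = (8, -4, 8).
Common perpendicular direction n = (0, -5, -4) × (8, -4, 8) = (-56, -32, 40).
With w = (5, -2, 1) − (-7, 10, 6) = (12, -12, -5), w · n = -488.
Distance = |w · n| / |n| = |-488| / √5760 ≈ 6.43.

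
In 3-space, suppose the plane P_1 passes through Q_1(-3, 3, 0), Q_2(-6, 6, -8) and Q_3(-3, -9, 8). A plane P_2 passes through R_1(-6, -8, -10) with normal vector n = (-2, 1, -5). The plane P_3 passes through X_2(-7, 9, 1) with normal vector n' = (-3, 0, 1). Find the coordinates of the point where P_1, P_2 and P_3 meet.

Q_1Q_2 = (-3, 3, -8), Q_1Q_3 = (0, -12, 8); a normal to P_1 is Q_1Q_2 × Q_1Q_3 = (-72, 24, 36).
Using Q_1: P_1 has equation -72x + 24y + 36z = 288.
P_2: n·r = n·R_1 gives -2x + y - 5z = 54.
P_3: n'·r = n'·X_2 gives -3x + z = 22.
Solving the 3×3 linear system -72x + 24y + 36z = 288, -2x + y - 5z = 54, -3x + z = 22 (e.g. by elimination or Cramer's rule, determinant = 444) gives (-10, -6, -8).

(-10, -6, -8)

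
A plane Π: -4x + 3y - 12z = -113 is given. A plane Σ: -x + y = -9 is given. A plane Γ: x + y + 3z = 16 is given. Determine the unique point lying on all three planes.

(2, -7, 7)

Solving the 3×3 linear system -4x + 3y - 12z = -113, -x + y = -9, x + y + 3z = 16 (e.g. by elimination or Cramer's rule, determinant = 21) gives (2, -7, 7).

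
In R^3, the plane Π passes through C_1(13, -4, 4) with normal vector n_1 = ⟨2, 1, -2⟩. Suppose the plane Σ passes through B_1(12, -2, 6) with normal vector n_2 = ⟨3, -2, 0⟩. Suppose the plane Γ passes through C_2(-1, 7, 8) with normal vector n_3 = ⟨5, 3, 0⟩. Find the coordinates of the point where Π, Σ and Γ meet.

(8, -8, -3)

Π: n_1·r = n_1·C_1 gives 2x + y - 2z = 14.
Σ: n_2·r = n_2·B_1 gives 3x - 2y = 40.
Γ: n_3·r = n_3·C_2 gives 5x + 3y = 16.
Solving the 3×3 linear system 2x + y - 2z = 14, 3x - 2y = 40, 5x + 3y = 16 (e.g. by elimination or Cramer's rule, determinant = -38) gives (8, -8, -3).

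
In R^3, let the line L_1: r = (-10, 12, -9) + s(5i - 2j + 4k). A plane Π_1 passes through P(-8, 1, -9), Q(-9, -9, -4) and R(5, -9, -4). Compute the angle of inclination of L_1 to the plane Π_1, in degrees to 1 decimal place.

PQ = (-1, -10, 5), PR = (13, -10, 5); a normal to Π_1 is PQ × PR = (0, 70, 140).
Using P: Π_1 has equation 70y + 140z = -1190.
sin θ = |n·v| / (|n||v|) = |420| / (√24500 · √45) = 0.40000.
θ ≈ 23.6°.

23.6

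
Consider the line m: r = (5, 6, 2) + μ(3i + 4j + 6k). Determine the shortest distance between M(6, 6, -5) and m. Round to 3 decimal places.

5.007

Taking (5, 6, 2) on m with direction v = (3, 4, 6): w = M − (5, 6, 2) = (1, 0, -7), and w × v = (28, -27, 4).
Distance = |w × v| / |v| = √1529 / √61 ≈ 5.007.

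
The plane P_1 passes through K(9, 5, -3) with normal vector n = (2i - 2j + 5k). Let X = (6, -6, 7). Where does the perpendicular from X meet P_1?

P_1: n·r = n·K gives 2x - 2y + 5z = -7.
Foot = X − λn with λ = (n·X − d)/|n|² = (59 − (-7))/33 = 2.
Foot = (6, -6, 7) − 2·(2, -2, 5) = (2, -2, -3).

(2, -2, -3)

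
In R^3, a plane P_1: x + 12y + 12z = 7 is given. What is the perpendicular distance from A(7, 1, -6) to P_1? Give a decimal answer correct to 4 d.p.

3.5294

n·A − d = (1)·(7) + (12)·(1) + (12)·(-6) − 7 = -60; |n| = √289.
Distance = |-60| / √289 = 60/√289 ≈ 3.5294.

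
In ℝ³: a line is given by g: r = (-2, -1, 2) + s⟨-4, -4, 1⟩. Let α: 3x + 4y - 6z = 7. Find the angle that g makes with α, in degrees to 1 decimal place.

sin θ = |n·v| / (|n||v|) = |-34| / (√61 · √33) = 0.75780.
θ ≈ 49.3°.

49.3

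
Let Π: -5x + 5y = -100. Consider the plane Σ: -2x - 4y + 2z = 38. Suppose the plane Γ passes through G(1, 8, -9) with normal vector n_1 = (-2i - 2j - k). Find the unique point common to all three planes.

(10, -10, 9)

Γ: n_1·r = n_1·G gives -2x - 2y - z = -9.
Solving the 3×3 linear system -5x + 5y = -100, -2x - 4y + 2z = 38, -2x - 2y - z = -9 (e.g. by elimination or Cramer's rule, determinant = -70) gives (10, -10, 9).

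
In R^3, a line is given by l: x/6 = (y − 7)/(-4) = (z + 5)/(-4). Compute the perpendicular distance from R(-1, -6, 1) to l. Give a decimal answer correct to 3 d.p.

14.103

l has direction (6, -4, -4) through (0, 7, -5).
Taking (0, 7, -5) on l with direction v = (6, -4, -4): w = R − (0, 7, -5) = (-1, -13, 6), and w × v = (76, 32, 82).
Distance = |w × v| / |v| = √13524 / √68 ≈ 14.103.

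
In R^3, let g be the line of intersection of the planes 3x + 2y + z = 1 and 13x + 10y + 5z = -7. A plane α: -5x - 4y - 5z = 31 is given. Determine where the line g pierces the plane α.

Direction of g: (3, 2, 1) × (13, 10, 5) = (0, -2, 4).
A point on g: solving the two plane equations with y = -2 gives (6, -2, -13).
Substitute r = (6, -2, -13) + t(0, -2, 4) into the plane: 43 + (-12)t = 31, so t = 1.
Intersection: (6, -2, -13) + 1·(0, -2, 4) = (6, -4, -9).

(6, -4, -9)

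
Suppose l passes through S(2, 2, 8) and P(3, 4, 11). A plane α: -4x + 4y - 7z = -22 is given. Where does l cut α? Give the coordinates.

(0, -2, 2)

A direction vector for l is P − S = (1, 2, 3).
Substitute r = (2, 2, 8) + t(1, 2, 3) into the plane: -56 + (-17)t = -22, so t = -2.
Intersection: (2, 2, 8) + (-2)·(1, 2, 3) = (0, -2, 2).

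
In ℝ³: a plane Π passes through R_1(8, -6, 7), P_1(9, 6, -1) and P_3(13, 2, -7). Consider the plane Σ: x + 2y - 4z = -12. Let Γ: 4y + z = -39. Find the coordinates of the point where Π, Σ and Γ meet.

R_1P_1 = (1, 12, -8), R_1P_3 = (5, 8, -14); a normal to Π is R_1P_1 × R_1P_3 = (-104, -26, -52).
Using R_1: Π has equation -104x - 26y - 52z = -1040.
Solving the 3×3 linear system -104x - 26y - 52z = -1040, x + 2y - 4z = -12, 4y + z = -39 (e.g. by elimination or Cramer's rule, determinant = -2054) gives (12, -10, 1).

(12, -10, 1)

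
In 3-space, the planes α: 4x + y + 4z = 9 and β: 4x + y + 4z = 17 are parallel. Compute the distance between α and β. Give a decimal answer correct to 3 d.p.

Same normal n = (4, 1, 4) with |n| = √33; distance = |9 − 17| / |n| = 8/√33 ≈ 1.393.

1.393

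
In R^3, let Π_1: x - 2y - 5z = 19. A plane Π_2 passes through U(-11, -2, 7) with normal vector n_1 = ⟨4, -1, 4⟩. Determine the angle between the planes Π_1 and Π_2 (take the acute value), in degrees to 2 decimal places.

Π_2: n_1·r = n_1·U gives 4x - y + 4z = -14.
cos θ = |n₁·n₂| / (|n₁||n₂|) = |-14| / (√30 · √33).
θ = arccos(0.44495) ≈ 63.58°.

63.58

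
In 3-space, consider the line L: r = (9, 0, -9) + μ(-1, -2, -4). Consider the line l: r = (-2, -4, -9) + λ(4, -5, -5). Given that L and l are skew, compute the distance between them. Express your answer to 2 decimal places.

7.28

Common perpendicular direction n = (-1, -2, -4) × (4, -5, -5) = (-10, -21, 13).
With w = (-2, -4, -9) − (9, 0, -9) = (-11, -4, 0), w · n = 194.
Distance = |w · n| / |n| = |194| / √710 ≈ 7.28.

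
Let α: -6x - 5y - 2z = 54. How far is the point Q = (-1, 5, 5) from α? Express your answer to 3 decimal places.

10.295

n·Q − d = (-6)·(-1) + (-5)·(5) + (-2)·(5) − 54 = -83; |n| = √65.
Distance = |-83| / √65 = 83/√65 ≈ 10.295.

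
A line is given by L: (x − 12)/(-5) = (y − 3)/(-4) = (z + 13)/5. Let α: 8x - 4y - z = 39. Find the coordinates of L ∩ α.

L has direction (-5, -4, 5) through (12, 3, -13).
Substitute r = (12, 3, -13) + t(-5, -4, 5) into the plane: 97 + (-29)t = 39, so t = 2.
Intersection: (12, 3, -13) + 2·(-5, -4, 5) = (2, -5, -3).

(2, -5, -3)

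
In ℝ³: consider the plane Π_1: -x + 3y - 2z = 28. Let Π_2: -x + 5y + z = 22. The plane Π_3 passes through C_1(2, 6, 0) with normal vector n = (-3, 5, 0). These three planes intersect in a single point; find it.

Π_3: n·r = n·C_1 gives -3x + 5y = 24.
Solving the 3×3 linear system -x + 3y - 2z = 28, -x + 5y + z = 22, -3x + 5y = 24 (e.g. by elimination or Cramer's rule, determinant = -24) gives (2, 6, -6).

(2, 6, -6)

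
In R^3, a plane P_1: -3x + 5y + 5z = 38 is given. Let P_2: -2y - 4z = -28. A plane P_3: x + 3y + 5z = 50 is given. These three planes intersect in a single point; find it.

(9, 12, 1)

Solving the 3×3 linear system -3x + 5y + 5z = 38, -2y - 4z = -28, x + 3y + 5z = 50 (e.g. by elimination or Cramer's rule, determinant = -16) gives (9, 12, 1).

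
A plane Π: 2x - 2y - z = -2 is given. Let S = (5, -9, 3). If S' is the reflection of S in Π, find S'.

λ = (n·S − d)/|n|² = (25 − (-2))/9 = 3.
Reflection = S − 2λn = (5, -9, 3) − 6·(2, -2, -1) = (-7, 3, 9).

(-7, 3, 9)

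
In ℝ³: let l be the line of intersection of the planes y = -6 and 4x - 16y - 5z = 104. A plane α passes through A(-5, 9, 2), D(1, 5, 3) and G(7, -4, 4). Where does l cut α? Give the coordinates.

Direction of l: (0, 1, 0) × (4, -16, -5) = (-5, 0, -4).
A point on l: solving the two plane equations with x = 27 gives (27, -6, 20).
AD = (6, -4, 1), AG = (12, -13, 2); a normal to α is AD × AG = (5, 0, -30).
Using A: α has equation 5x - 30z = -85.
Substitute r = (27, -6, 20) + t(-5, 0, -4) into the plane: -465 + 95t = -85, so t = 4.
Intersection: (27, -6, 20) + 4·(-5, 0, -4) = (7, -6, 4).

(7, -6, 4)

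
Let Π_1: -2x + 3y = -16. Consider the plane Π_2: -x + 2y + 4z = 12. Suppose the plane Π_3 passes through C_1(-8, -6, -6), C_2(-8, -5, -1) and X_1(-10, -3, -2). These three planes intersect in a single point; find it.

(-4, -8, 6)

C_1C_2 = (0, 1, 5), C_1X_1 = (-2, 3, 4); a normal to Π_3 is C_1C_2 × C_1X_1 = (-11, -10, 2).
Using C_1: Π_3 has equation -11x - 10y + 2z = 136.
Solving the 3×3 linear system -2x + 3y = -16, -x + 2y + 4z = 12, -11x - 10y + 2z = 136 (e.g. by elimination or Cramer's rule, determinant = -214) gives (-4, -8, 6).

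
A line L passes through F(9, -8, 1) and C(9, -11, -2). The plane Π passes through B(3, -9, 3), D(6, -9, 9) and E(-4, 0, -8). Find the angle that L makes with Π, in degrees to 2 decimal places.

12.04

A direction vector for L is C − F = (0, -3, -3).
BD = (3, 0, 6), BE = (-7, 9, -11); a normal to Π is BD × BE = (-54, -9, 27).
Using B: Π has equation -54x - 9y + 27z = 0.
sin θ = |n·v| / (|n||v|) = |-54| / (√3726 · √18) = 0.20851.
θ ≈ 12.04°.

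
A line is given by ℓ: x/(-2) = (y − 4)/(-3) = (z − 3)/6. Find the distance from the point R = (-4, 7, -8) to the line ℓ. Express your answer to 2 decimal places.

ℓ has direction (-2, -3, 6) through (0, 4, 3).
Taking (0, 4, 3) on ℓ with direction v = (-2, -3, 6): w = R − (0, 4, 3) = (-4, 3, -11), and w × v = (-15, 46, 18).
Distance = |w × v| / |v| = √2665 / √49 ≈ 7.37.

7.37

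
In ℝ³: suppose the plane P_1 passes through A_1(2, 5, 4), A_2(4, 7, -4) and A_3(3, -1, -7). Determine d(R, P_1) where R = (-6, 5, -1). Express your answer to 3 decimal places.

8.660

A_1A_2 = (2, 2, -8), A_1A_3 = (1, -6, -11); a normal to P_1 is A_1A_2 × A_1A_3 = (-70, 14, -14).
Using A_1: P_1 has equation -70x + 14y - 14z = -126.
n·R − d = (-70)·(-6) + (14)·(5) + (-14)·(-1) − (-126) = 630; |n| = √5292.
Distance = |630| / √5292 = 630/√5292 ≈ 8.660.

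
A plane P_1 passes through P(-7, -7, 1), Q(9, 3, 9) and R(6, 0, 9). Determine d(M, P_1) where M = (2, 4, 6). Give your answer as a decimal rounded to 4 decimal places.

PQ = (16, 10, 8), PR = (13, 7, 8); a normal to P_1 is PQ × PR = (24, -24, -18).
Using P: P_1 has equation 24x - 24y - 18z = -18.
n·M − d = (24)·(2) + (-24)·(4) + (-18)·(6) − (-18) = -138; |n| = √1476.
Distance = |-138| / √1476 = 138/√1476 ≈ 3.5920.

3.5920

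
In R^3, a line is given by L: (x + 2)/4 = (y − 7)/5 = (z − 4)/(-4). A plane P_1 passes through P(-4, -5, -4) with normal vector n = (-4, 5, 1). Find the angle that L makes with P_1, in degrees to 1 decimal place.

L has direction (4, 5, -4) through (-2, 7, 4).
P_1: n·r = n·P gives -4x + 5y + z = -13.
sin θ = |n·v| / (|n||v|) = |5| / (√42 · √57) = 0.10219.
θ ≈ 5.9°.

5.9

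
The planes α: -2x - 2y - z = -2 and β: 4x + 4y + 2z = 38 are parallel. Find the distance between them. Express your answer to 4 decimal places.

Rescale β by 1/(-2): -2x - 2y - z = -19. Then distance = |-2 − (-19)| / √9 ≈ 5.6667.

5.6667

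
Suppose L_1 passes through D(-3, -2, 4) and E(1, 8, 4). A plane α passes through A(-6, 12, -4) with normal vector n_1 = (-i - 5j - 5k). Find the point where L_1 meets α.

(-1, 3, 4)

A direction vector for L_1 is E − D = (4, 10, 0).
α: n_1·r = n_1·A gives -x - 5y - 5z = -34.
Substitute r = (-3, -2, 4) + t(4, 10, 0) into the plane: -7 + (-54)t = -34, so t = 1/2.
Intersection: (-3, -2, 4) + (1/2)·(4, 10, 0) = (-1, 3, 4).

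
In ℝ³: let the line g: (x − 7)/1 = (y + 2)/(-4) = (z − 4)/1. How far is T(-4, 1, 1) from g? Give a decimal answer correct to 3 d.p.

g has direction (1, -4, 1) through (7, -2, 4).
Taking (7, -2, 4) on g with direction v = (1, -4, 1): w = T − (7, -2, 4) = (-11, 3, -3), and w × v = (-9, 8, 41).
Distance = |w × v| / |v| = √1826 / √18 ≈ 10.072.

10.072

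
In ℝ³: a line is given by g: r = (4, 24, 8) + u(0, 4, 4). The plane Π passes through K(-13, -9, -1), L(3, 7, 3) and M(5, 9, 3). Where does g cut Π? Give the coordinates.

(4, 8, -8)

KL = (16, 16, 4), KM = (18, 18, 4); a normal to Π is KL × KM = (-8, 8, 0).
Using K: Π has equation -8x + 8y = 32.
Substitute r = (4, 24, 8) + t(0, 4, 4) into the plane: 160 + 32t = 32, so t = -4.
Intersection: (4, 24, 8) + (-4)·(0, 4, 4) = (4, 8, -8).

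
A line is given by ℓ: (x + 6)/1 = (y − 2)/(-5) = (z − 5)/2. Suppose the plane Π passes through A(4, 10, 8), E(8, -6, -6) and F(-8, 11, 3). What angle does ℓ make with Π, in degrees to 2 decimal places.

ℓ has direction (1, -5, 2) through (-6, 2, 5).
AE = (4, -16, -14), AF = (-12, 1, -5); a normal to Π is AE × AF = (94, 188, -188).
Using A: Π has equation 94x + 188y - 188z = 752.
sin θ = |n·v| / (|n||v|) = |-1222| / (√79524 · √30) = 0.79115.
θ ≈ 52.29°.

52.29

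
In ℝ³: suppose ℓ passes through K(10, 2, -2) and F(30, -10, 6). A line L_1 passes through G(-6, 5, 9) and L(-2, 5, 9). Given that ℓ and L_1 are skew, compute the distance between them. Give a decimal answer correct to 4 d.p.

10.8167

A direction vector for ℓ is F − K = (20, -12, 8).
A direction vector for L_1 is L − G = (4, 0, 0).
Common perpendicular direction n = (20, -12, 8) × (4, 0, 0) = (0, 32, 48).
With w = (-6, 5, 9) − (10, 2, -2) = (-16, 3, 11), w · n = 624.
Distance = |w · n| / |n| = |624| / √3328 ≈ 10.8167.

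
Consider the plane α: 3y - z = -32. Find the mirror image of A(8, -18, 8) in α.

(8, 0, 2)

λ = (n·A − d)/|n|² = (-62 − (-32))/10 = -3.
Reflection = A − 2λn = (8, -18, 8) − (-6)·(0, 3, -1) = (8, 0, 2).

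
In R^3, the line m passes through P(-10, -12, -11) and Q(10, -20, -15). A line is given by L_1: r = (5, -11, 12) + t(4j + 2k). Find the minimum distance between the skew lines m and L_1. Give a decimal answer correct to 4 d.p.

20.1246

A direction vector for m is Q − P = (20, -8, -4).
Common perpendicular direction n = (20, -8, -4) × (0, 4, 2) = (0, -40, 80).
With w = (5, -11, 12) − (-10, -12, -11) = (15, 1, 23), w · n = 1800.
Distance = |w · n| / |n| = |1800| / √8000 ≈ 20.1246.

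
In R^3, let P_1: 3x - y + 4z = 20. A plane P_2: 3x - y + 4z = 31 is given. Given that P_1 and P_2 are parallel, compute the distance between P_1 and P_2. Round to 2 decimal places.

2.16

Same normal n = (3, -1, 4) with |n| = √26; distance = |20 − 31| / |n| = 11/√26 ≈ 2.16.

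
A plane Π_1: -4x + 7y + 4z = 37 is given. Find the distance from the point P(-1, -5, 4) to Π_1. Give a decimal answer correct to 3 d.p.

n·P − d = (-4)·(-1) + (7)·(-5) + (4)·(4) − 37 = -52; |n| = √81.
Distance = |-52| / √81 = 52/√81 ≈ 5.778.

5.778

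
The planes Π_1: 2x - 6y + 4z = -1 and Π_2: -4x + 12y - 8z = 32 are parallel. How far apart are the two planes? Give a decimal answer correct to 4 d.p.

2.0045

Rescale Π_2 by 1/(-2): 2x - 6y + 4z = -16. Then distance = |-1 − (-16)| / √56 ≈ 2.0045.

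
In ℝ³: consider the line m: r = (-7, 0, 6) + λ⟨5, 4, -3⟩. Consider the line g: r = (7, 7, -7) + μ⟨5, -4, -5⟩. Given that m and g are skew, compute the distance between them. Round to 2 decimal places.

Common perpendicular direction n = (5, 4, -3) × (5, -4, -5) = (-32, 10, -40).
With w = (7, 7, -7) − (-7, 0, 6) = (14, 7, -13), w · n = 142.
Distance = |w · n| / |n| = |142| / √2724 ≈ 2.72.

2.72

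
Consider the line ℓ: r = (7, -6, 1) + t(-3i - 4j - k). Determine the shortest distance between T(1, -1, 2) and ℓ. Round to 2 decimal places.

7.85

Taking (7, -6, 1) on ℓ with direction v = (-3, -4, -1): w = T − (7, -6, 1) = (-6, 5, 1), and w × v = (-1, -9, 39).
Distance = |w × v| / |v| = √1603 / √26 ≈ 7.85.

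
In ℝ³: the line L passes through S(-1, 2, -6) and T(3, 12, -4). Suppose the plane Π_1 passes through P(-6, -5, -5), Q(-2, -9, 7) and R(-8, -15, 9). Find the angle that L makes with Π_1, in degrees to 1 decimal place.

A direction vector for L is T − S = (4, 10, 2).
PQ = (4, -4, 12), PR = (-2, -10, 14); a normal to Π_1 is PQ × PR = (64, -80, -48).
Using P: Π_1 has equation 64x - 80y - 48z = 256.
sin θ = |n·v| / (|n||v|) = |-640| / (√12800 · √120) = 0.51640.
θ ≈ 31.1°.

31.1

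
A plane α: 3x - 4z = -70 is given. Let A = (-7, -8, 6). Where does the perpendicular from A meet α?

(-10, -8, 10)

Foot = A − λn with λ = (n·A − d)/|n|² = (-45 − (-70))/25 = 1.
Foot = (-7, -8, 6) − 1·(3, 0, -4) = (-10, -8, 10).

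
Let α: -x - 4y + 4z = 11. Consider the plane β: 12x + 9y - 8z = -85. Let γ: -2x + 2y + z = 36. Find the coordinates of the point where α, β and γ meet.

Solving the 3×3 linear system -x - 4y + 4z = 11, 12x + 9y - 8z = -85, -2x + 2y + z = 36 (e.g. by elimination or Cramer's rule, determinant = 127) gives (-7, 7, 8).

(-7, 7, 8)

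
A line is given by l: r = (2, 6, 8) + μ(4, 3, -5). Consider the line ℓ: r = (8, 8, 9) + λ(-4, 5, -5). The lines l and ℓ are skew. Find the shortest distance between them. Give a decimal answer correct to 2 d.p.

3.30

Common perpendicular direction n = (4, 3, -5) × (-4, 5, -5) = (10, 40, 32).
With w = (8, 8, 9) − (2, 6, 8) = (6, 2, 1), w · n = 172.
Distance = |w · n| / |n| = |172| / √2724 ≈ 3.30.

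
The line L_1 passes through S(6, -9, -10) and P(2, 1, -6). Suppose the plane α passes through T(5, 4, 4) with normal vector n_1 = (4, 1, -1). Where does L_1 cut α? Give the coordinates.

A direction vector for L_1 is P − S = (-4, 10, 4).
α: n_1·r = n_1·T gives 4x + y - z = 20.
Substitute r = (6, -9, -10) + t(-4, 10, 4) into the plane: 25 + (-10)t = 20, so t = 1/2.
Intersection: (6, -9, -10) + (1/2)·(-4, 10, 4) = (4, -4, -8).

(4, -4, -8)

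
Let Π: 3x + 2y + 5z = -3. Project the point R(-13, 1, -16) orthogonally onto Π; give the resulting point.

Foot = R − λn with λ = (n·R − d)/|n|² = (-117 − (-3))/38 = -3.
Foot = (-13, 1, -16) − (-3)·(3, 2, 5) = (-4, 7, -1).

(-4, 7, -1)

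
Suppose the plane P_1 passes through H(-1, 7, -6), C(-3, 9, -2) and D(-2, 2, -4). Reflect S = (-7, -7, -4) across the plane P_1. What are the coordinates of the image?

(1, -7, 0)

HC = (-2, 2, 4), HD = (-1, -5, 2); a normal to P_1 is HC × HD = (24, 0, 12).
Using H: P_1 has equation 24x + 12z = -96.
λ = (n·S − d)/|n|² = (-216 − (-96))/720 = -1/6.
Reflection = S − 2λn = (-7, -7, -4) − (-1/3)·(24, 0, 12) = (1, -7, 0).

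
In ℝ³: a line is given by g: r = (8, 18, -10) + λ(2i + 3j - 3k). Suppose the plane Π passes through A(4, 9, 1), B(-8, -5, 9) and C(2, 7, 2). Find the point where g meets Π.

AB = (-12, -14, 8), AC = (-2, -2, 1); a normal to Π is AB × AC = (2, -4, -4).
Using A: Π has equation 2x - 4y - 4z = -32.
Substitute r = (8, 18, -10) + t(2, 3, -3) into the plane: -16 + 4t = -32, so t = -4.
Intersection: (8, 18, -10) + (-4)·(2, 3, -3) = (0, 6, 2).

(0, 6, 2)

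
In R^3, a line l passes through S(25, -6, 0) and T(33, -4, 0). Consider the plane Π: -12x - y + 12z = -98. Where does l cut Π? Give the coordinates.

A direction vector for l is T − S = (8, 2, 0).
Substitute r = (25, -6, 0) + t(8, 2, 0) into the plane: -294 + (-98)t = -98, so t = -2.
Intersection: (25, -6, 0) + (-2)·(8, 2, 0) = (9, -10, 0).

(9, -10, 0)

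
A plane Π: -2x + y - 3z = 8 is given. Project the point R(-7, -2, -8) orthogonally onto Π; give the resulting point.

Foot = R − λn with λ = (n·R − d)/|n|² = (36 − 8)/14 = 2.
Foot = (-7, -2, -8) − 2·(-2, 1, -3) = (-3, -4, -2).

(-3, -4, -2)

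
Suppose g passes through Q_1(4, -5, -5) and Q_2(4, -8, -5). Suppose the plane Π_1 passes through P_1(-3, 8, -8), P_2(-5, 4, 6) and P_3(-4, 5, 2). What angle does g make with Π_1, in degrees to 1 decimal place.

64.8

A direction vector for g is Q_2 − Q_1 = (0, -3, 0).
P_1P_2 = (-2, -4, 14), P_1P_3 = (-1, -3, 10); a normal to Π_1 is P_1P_2 × P_1P_3 = (2, 6, 2).
Using P_1: Π_1 has equation 2x + 6y + 2z = 26.
sin θ = |n·v| / (|n||v|) = |-18| / (√44 · √9) = 0.90453.
θ ≈ 64.8°.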